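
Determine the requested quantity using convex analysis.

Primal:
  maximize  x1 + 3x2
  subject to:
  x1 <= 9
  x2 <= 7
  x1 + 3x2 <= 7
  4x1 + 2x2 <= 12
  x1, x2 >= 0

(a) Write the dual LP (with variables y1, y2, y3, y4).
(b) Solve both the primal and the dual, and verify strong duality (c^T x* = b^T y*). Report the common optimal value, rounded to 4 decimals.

The standard primal-dual pair for 'max c^T x s.t. A x <= b, x >= 0' is:
  Dual:  min b^T y  s.t.  A^T y >= c,  y >= 0.

So the dual LP is:
  minimize  9y1 + 7y2 + 7y3 + 12y4
  subject to:
    y1 + y3 + 4y4 >= 1
    y2 + 3y3 + 2y4 >= 3
    y1, y2, y3, y4 >= 0

Solving the primal: x* = (2.2, 1.6).
  primal value c^T x* = 7.
Solving the dual: y* = (0, 0, 1, 0).
  dual value b^T y* = 7.
Strong duality: c^T x* = b^T y*. Confirmed.

7


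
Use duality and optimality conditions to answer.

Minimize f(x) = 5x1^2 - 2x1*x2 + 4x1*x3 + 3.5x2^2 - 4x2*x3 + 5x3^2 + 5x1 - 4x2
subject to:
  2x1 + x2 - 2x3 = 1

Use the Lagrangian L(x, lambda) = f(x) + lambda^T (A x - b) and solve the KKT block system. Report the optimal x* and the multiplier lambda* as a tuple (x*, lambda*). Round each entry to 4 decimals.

Form the Lagrangian:
  L(x, lambda) = (1/2) x^T Q x + c^T x + lambda^T (A x - b)
Stationarity (grad_x L = 0): Q x + c + A^T lambda = 0.
Primal feasibility: A x = b.

This gives the KKT block system:
  [ Q   A^T ] [ x     ]   [-c ]
  [ A    0  ] [ lambda ] = [ b ]

Solving the linear system:
  x*      = (0.0425, 0.8105, -0.0523)
  lambda* = (-1.7974)
  f(x*)   = -0.616

x* = (0.0425, 0.8105, -0.0523), lambda* = (-1.7974)


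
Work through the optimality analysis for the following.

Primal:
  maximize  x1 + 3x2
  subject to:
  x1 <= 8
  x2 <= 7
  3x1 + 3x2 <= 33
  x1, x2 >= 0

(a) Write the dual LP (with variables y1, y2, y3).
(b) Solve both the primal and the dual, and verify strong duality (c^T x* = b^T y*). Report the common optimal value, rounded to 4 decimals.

The standard primal-dual pair for 'max c^T x s.t. A x <= b, x >= 0' is:
  Dual:  min b^T y  s.t.  A^T y >= c,  y >= 0.

So the dual LP is:
  minimize  8y1 + 7y2 + 33y3
  subject to:
    y1 + 3y3 >= 1
    y2 + 3y3 >= 3
    y1, y2, y3 >= 0

Solving the primal: x* = (4, 7).
  primal value c^T x* = 25.
Solving the dual: y* = (0, 2, 0.3333).
  dual value b^T y* = 25.
Strong duality: c^T x* = b^T y*. Confirmed.

25


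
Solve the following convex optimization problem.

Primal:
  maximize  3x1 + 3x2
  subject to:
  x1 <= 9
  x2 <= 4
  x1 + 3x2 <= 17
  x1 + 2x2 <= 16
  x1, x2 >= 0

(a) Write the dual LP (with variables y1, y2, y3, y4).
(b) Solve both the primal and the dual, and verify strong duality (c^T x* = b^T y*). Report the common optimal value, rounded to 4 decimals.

The standard primal-dual pair for 'max c^T x s.t. A x <= b, x >= 0' is:
  Dual:  min b^T y  s.t.  A^T y >= c,  y >= 0.

So the dual LP is:
  minimize  9y1 + 4y2 + 17y3 + 16y4
  subject to:
    y1 + y3 + y4 >= 3
    y2 + 3y3 + 2y4 >= 3
    y1, y2, y3, y4 >= 0

Solving the primal: x* = (9, 2.6667).
  primal value c^T x* = 35.
Solving the dual: y* = (2, 0, 1, 0).
  dual value b^T y* = 35.
Strong duality: c^T x* = b^T y*. Confirmed.

35


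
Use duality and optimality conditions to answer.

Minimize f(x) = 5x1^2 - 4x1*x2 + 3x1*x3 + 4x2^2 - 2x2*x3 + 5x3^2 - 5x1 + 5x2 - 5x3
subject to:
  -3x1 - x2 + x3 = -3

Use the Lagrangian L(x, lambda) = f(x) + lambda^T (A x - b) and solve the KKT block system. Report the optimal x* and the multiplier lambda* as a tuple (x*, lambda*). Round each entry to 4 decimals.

Form the Lagrangian:
  L(x, lambda) = (1/2) x^T Q x + c^T x + lambda^T (A x - b)
Stationarity (grad_x L = 0): Q x + c + A^T lambda = 0.
Primal feasibility: A x = b.

This gives the KKT block system:
  [ Q   A^T ] [ x     ]   [-c ]
  [ A    0  ] [ lambda ] = [ b ]

Solving the linear system:
  x*      = (0.992, 0.0846, 0.0606)
  lambda* = (1.5877)
  f(x*)   = -0.0383

x* = (0.992, 0.0846, 0.0606), lambda* = (1.5877)


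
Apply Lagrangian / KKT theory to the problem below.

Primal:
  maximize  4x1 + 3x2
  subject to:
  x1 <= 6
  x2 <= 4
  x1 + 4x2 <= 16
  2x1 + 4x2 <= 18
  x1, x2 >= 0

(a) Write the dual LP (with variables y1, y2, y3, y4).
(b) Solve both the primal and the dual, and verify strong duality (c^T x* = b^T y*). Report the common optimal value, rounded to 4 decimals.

The standard primal-dual pair for 'max c^T x s.t. A x <= b, x >= 0' is:
  Dual:  min b^T y  s.t.  A^T y >= c,  y >= 0.

So the dual LP is:
  minimize  6y1 + 4y2 + 16y3 + 18y4
  subject to:
    y1 + y3 + 2y4 >= 4
    y2 + 4y3 + 4y4 >= 3
    y1, y2, y3, y4 >= 0

Solving the primal: x* = (6, 1.5).
  primal value c^T x* = 28.5.
Solving the dual: y* = (2.5, 0, 0, 0.75).
  dual value b^T y* = 28.5.
Strong duality: c^T x* = b^T y*. Confirmed.

28.5


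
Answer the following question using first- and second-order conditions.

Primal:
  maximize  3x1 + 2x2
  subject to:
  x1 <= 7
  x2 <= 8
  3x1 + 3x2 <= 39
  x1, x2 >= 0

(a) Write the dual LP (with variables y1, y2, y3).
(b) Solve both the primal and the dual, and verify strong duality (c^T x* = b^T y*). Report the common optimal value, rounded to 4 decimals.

The standard primal-dual pair for 'max c^T x s.t. A x <= b, x >= 0' is:
  Dual:  min b^T y  s.t.  A^T y >= c,  y >= 0.

So the dual LP is:
  minimize  7y1 + 8y2 + 39y3
  subject to:
    y1 + 3y3 >= 3
    y2 + 3y3 >= 2
    y1, y2, y3 >= 0

Solving the primal: x* = (7, 6).
  primal value c^T x* = 33.
Solving the dual: y* = (1, 0, 0.6667).
  dual value b^T y* = 33.
Strong duality: c^T x* = b^T y*. Confirmed.

33


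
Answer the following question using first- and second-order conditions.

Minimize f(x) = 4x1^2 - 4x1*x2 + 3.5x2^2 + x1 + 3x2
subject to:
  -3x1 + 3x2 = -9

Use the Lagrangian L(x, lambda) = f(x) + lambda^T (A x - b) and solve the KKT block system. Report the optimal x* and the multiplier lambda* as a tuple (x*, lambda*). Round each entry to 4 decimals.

Form the Lagrangian:
  L(x, lambda) = (1/2) x^T Q x + c^T x + lambda^T (A x - b)
Stationarity (grad_x L = 0): Q x + c + A^T lambda = 0.
Primal feasibility: A x = b.

This gives the KKT block system:
  [ Q   A^T ] [ x     ]   [-c ]
  [ A    0  ] [ lambda ] = [ b ]

Solving the linear system:
  x*      = (0.7143, -2.2857)
  lambda* = (5.2857)
  f(x*)   = 20.7143

x* = (0.7143, -2.2857), lambda* = (5.2857)


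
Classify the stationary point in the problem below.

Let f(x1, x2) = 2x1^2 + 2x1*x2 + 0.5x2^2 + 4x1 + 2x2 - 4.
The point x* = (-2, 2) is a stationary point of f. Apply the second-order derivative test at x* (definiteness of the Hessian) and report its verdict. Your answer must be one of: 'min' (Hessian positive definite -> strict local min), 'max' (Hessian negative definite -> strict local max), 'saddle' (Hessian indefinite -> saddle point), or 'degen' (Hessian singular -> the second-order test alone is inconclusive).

Compute the Hessian H = grad^2 f:
  H = [[4, 2], [2, 1]]
Verify stationarity: grad f(x*) = H x* + g = (0, 0).
Eigenvalues of H: 0, 5.
H has a zero eigenvalue (singular; positive semidefinite but not definite), so H is neither positive definite, negative definite, nor indefinite. The second-order test alone is inconclusive -> degen.
(Indeed, f is constant along the null direction of H through x*, so x* is not a strict local extremum.)

degen


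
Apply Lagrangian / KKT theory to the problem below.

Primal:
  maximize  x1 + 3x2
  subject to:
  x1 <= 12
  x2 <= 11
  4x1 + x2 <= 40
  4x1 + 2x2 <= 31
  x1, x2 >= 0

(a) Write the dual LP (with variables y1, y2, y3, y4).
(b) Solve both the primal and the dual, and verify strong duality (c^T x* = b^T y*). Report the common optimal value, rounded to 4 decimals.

The standard primal-dual pair for 'max c^T x s.t. A x <= b, x >= 0' is:
  Dual:  min b^T y  s.t.  A^T y >= c,  y >= 0.

So the dual LP is:
  minimize  12y1 + 11y2 + 40y3 + 31y4
  subject to:
    y1 + 4y3 + 4y4 >= 1
    y2 + y3 + 2y4 >= 3
    y1, y2, y3, y4 >= 0

Solving the primal: x* = (2.25, 11).
  primal value c^T x* = 35.25.
Solving the dual: y* = (0, 2.5, 0, 0.25).
  dual value b^T y* = 35.25.
Strong duality: c^T x* = b^T y*. Confirmed.

35.25


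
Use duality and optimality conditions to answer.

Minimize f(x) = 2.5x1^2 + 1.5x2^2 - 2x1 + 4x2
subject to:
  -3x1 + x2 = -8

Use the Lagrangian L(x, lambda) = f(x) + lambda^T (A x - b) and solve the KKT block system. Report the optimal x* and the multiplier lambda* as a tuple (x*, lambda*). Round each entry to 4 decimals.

Form the Lagrangian:
  L(x, lambda) = (1/2) x^T Q x + c^T x + lambda^T (A x - b)
Stationarity (grad_x L = 0): Q x + c + A^T lambda = 0.
Primal feasibility: A x = b.

This gives the KKT block system:
  [ Q   A^T ] [ x     ]   [-c ]
  [ A    0  ] [ lambda ] = [ b ]

Solving the linear system:
  x*      = (1.9375, -2.1875)
  lambda* = (2.5625)
  f(x*)   = 3.9375

x* = (1.9375, -2.1875), lambda* = (2.5625)


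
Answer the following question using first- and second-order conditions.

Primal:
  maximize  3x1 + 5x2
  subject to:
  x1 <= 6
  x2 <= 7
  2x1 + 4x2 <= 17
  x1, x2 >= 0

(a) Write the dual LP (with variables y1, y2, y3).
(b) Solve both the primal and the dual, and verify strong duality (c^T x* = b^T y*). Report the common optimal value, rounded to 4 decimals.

The standard primal-dual pair for 'max c^T x s.t. A x <= b, x >= 0' is:
  Dual:  min b^T y  s.t.  A^T y >= c,  y >= 0.

So the dual LP is:
  minimize  6y1 + 7y2 + 17y3
  subject to:
    y1 + 2y3 >= 3
    y2 + 4y3 >= 5
    y1, y2, y3 >= 0

Solving the primal: x* = (6, 1.25).
  primal value c^T x* = 24.25.
Solving the dual: y* = (0.5, 0, 1.25).
  dual value b^T y* = 24.25.
Strong duality: c^T x* = b^T y*. Confirmed.

24.25


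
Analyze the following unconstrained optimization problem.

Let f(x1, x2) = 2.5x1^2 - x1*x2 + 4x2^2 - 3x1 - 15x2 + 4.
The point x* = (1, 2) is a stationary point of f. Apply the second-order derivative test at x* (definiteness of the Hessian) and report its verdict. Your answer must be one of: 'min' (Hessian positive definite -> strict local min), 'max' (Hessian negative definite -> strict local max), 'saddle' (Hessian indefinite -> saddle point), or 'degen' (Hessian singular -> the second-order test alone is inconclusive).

Compute the Hessian H = grad^2 f:
  H = [[5, -1], [-1, 8]]
Verify stationarity: grad f(x*) = H x* + g = (0, 0).
Eigenvalues of H: 4.6972, 8.3028.
Both eigenvalues > 0, so H is positive definite -> x* is a strict local min.

min


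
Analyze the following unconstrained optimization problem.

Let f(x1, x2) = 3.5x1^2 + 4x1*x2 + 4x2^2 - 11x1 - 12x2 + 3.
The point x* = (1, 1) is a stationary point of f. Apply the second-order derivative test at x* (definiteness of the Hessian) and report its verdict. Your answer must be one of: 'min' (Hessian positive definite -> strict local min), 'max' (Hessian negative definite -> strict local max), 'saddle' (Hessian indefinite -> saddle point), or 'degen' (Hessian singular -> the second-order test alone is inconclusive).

Compute the Hessian H = grad^2 f:
  H = [[7, 4], [4, 8]]
Verify stationarity: grad f(x*) = H x* + g = (0, 0).
Eigenvalues of H: 3.4689, 11.5311.
Both eigenvalues > 0, so H is positive definite -> x* is a strict local min.

min


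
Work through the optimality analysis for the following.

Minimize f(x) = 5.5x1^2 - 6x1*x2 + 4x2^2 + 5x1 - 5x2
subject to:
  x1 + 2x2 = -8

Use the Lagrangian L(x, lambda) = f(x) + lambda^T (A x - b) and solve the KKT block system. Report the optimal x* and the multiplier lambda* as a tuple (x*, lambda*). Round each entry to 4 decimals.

Form the Lagrangian:
  L(x, lambda) = (1/2) x^T Q x + c^T x + lambda^T (A x - b)
Stationarity (grad_x L = 0): Q x + c + A^T lambda = 0.
Primal feasibility: A x = b.

This gives the KKT block system:
  [ Q   A^T ] [ x     ]   [-c ]
  [ A    0  ] [ lambda ] = [ b ]

Solving the linear system:
  x*      = (-2.5, -2.75)
  lambda* = (6)
  f(x*)   = 24.625

x* = (-2.5, -2.75), lambda* = (6)


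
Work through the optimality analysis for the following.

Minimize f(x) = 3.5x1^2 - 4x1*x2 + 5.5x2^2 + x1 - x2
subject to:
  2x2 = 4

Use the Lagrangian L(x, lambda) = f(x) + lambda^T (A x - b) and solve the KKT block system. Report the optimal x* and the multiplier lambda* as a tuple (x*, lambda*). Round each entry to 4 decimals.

Form the Lagrangian:
  L(x, lambda) = (1/2) x^T Q x + c^T x + lambda^T (A x - b)
Stationarity (grad_x L = 0): Q x + c + A^T lambda = 0.
Primal feasibility: A x = b.

This gives the KKT block system:
  [ Q   A^T ] [ x     ]   [-c ]
  [ A    0  ] [ lambda ] = [ b ]

Solving the linear system:
  x*      = (1, 2)
  lambda* = (-8.5)
  f(x*)   = 16.5

x* = (1, 2), lambda* = (-8.5)


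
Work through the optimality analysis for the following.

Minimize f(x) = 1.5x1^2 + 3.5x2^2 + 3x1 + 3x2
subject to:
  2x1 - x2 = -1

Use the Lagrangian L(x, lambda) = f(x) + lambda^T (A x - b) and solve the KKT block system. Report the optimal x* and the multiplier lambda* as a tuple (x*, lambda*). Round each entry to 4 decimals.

Form the Lagrangian:
  L(x, lambda) = (1/2) x^T Q x + c^T x + lambda^T (A x - b)
Stationarity (grad_x L = 0): Q x + c + A^T lambda = 0.
Primal feasibility: A x = b.

This gives the KKT block system:
  [ Q   A^T ] [ x     ]   [-c ]
  [ A    0  ] [ lambda ] = [ b ]

Solving the linear system:
  x*      = (-0.7419, -0.4839)
  lambda* = (-0.3871)
  f(x*)   = -2.0323

x* = (-0.7419, -0.4839), lambda* = (-0.3871)


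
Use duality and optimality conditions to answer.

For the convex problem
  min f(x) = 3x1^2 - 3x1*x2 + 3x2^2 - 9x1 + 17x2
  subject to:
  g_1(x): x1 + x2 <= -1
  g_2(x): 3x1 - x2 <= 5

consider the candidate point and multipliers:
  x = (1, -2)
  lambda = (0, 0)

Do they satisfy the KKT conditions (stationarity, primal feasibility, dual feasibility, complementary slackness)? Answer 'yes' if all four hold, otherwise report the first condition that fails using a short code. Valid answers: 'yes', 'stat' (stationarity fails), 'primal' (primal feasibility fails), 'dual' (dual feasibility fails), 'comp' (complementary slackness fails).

Gradient of f: grad f(x) = Q x + c = (3, 2)
Constraint values g_i(x) = a_i^T x - b_i:
  g_1((1, -2)) = 0
  g_2((1, -2)) = 0
Stationarity residual: grad f(x) + sum_i lambda_i a_i = (3, 2)
  -> stationarity FAILS
Primal feasibility (all g_i <= 0): OK
Dual feasibility (all lambda_i >= 0): OK
Complementary slackness (lambda_i * g_i(x) = 0 for all i): OK

Verdict: the first failing condition is stationarity -> stat.

stat


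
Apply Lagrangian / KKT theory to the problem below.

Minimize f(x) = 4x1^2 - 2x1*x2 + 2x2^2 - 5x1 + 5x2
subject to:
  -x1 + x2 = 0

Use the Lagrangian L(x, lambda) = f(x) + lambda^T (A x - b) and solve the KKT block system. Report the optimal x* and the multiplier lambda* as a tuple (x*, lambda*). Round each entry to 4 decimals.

Form the Lagrangian:
  L(x, lambda) = (1/2) x^T Q x + c^T x + lambda^T (A x - b)
Stationarity (grad_x L = 0): Q x + c + A^T lambda = 0.
Primal feasibility: A x = b.

This gives the KKT block system:
  [ Q   A^T ] [ x     ]   [-c ]
  [ A    0  ] [ lambda ] = [ b ]

Solving the linear system:
  x*      = (0, 0)
  lambda* = (-5)
  f(x*)   = 0

x* = (0, 0), lambda* = (-5)


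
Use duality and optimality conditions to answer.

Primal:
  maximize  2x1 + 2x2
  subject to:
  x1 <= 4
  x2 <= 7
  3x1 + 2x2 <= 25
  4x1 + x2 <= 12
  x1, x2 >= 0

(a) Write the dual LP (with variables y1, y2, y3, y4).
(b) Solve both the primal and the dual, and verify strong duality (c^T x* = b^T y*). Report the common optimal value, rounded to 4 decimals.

The standard primal-dual pair for 'max c^T x s.t. A x <= b, x >= 0' is:
  Dual:  min b^T y  s.t.  A^T y >= c,  y >= 0.

So the dual LP is:
  minimize  4y1 + 7y2 + 25y3 + 12y4
  subject to:
    y1 + 3y3 + 4y4 >= 2
    y2 + 2y3 + y4 >= 2
    y1, y2, y3, y4 >= 0

Solving the primal: x* = (1.25, 7).
  primal value c^T x* = 16.5.
Solving the dual: y* = (0, 1.5, 0, 0.5).
  dual value b^T y* = 16.5.
Strong duality: c^T x* = b^T y*. Confirmed.

16.5


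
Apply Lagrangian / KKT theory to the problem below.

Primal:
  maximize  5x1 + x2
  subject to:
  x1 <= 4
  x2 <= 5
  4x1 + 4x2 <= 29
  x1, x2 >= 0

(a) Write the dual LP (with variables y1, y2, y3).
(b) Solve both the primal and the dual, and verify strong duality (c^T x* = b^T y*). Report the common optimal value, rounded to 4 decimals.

The standard primal-dual pair for 'max c^T x s.t. A x <= b, x >= 0' is:
  Dual:  min b^T y  s.t.  A^T y >= c,  y >= 0.

So the dual LP is:
  minimize  4y1 + 5y2 + 29y3
  subject to:
    y1 + 4y3 >= 5
    y2 + 4y3 >= 1
    y1, y2, y3 >= 0

Solving the primal: x* = (4, 3.25).
  primal value c^T x* = 23.25.
Solving the dual: y* = (4, 0, 0.25).
  dual value b^T y* = 23.25.
Strong duality: c^T x* = b^T y*. Confirmed.

23.25


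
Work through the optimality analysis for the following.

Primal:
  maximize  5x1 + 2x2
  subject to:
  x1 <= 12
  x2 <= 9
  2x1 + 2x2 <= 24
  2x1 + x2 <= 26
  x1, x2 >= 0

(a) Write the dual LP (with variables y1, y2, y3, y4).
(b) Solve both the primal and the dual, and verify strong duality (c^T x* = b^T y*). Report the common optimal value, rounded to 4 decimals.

The standard primal-dual pair for 'max c^T x s.t. A x <= b, x >= 0' is:
  Dual:  min b^T y  s.t.  A^T y >= c,  y >= 0.

So the dual LP is:
  minimize  12y1 + 9y2 + 24y3 + 26y4
  subject to:
    y1 + 2y3 + 2y4 >= 5
    y2 + 2y3 + y4 >= 2
    y1, y2, y3, y4 >= 0

Solving the primal: x* = (12, 0).
  primal value c^T x* = 60.
Solving the dual: y* = (0, 0, 2.5, 0).
  dual value b^T y* = 60.
Strong duality: c^T x* = b^T y*. Confirmed.

60


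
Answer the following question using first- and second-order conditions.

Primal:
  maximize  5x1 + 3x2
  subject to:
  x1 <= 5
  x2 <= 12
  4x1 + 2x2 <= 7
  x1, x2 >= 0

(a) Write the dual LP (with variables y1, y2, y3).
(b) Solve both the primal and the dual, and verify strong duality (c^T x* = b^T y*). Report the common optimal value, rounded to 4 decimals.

The standard primal-dual pair for 'max c^T x s.t. A x <= b, x >= 0' is:
  Dual:  min b^T y  s.t.  A^T y >= c,  y >= 0.

So the dual LP is:
  minimize  5y1 + 12y2 + 7y3
  subject to:
    y1 + 4y3 >= 5
    y2 + 2y3 >= 3
    y1, y2, y3 >= 0

Solving the primal: x* = (0, 3.5).
  primal value c^T x* = 10.5.
Solving the dual: y* = (0, 0, 1.5).
  dual value b^T y* = 10.5.
Strong duality: c^T x* = b^T y*. Confirmed.

10.5


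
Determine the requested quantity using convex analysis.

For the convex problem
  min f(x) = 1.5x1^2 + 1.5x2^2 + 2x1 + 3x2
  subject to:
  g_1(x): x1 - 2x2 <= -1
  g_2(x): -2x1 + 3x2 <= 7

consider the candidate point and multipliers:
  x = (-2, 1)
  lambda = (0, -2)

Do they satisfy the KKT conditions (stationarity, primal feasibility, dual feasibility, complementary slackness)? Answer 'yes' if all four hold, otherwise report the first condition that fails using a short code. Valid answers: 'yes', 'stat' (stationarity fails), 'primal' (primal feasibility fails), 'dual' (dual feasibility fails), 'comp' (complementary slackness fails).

Gradient of f: grad f(x) = Q x + c = (-4, 6)
Constraint values g_i(x) = a_i^T x - b_i:
  g_1((-2, 1)) = -3
  g_2((-2, 1)) = 0
Stationarity residual: grad f(x) + sum_i lambda_i a_i = (0, 0)
  -> stationarity OK
Primal feasibility (all g_i <= 0): OK
Dual feasibility (all lambda_i >= 0): FAILS
Complementary slackness (lambda_i * g_i(x) = 0 for all i): OK

Verdict: the first failing condition is dual_feasibility -> dual.

dual


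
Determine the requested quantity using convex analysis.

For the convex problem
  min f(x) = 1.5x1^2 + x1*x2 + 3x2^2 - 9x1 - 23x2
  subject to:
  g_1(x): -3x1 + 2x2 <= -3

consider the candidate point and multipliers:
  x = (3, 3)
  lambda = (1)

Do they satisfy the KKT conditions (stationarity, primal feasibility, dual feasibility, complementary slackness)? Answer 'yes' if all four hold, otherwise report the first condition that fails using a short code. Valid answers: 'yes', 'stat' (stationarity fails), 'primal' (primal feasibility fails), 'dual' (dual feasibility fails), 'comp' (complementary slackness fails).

Gradient of f: grad f(x) = Q x + c = (3, -2)
Constraint values g_i(x) = a_i^T x - b_i:
  g_1((3, 3)) = 0
Stationarity residual: grad f(x) + sum_i lambda_i a_i = (0, 0)
  -> stationarity OK
Primal feasibility (all g_i <= 0): OK
Dual feasibility (all lambda_i >= 0): OK
Complementary slackness (lambda_i * g_i(x) = 0 for all i): OK

Verdict: yes, KKT holds.

yes


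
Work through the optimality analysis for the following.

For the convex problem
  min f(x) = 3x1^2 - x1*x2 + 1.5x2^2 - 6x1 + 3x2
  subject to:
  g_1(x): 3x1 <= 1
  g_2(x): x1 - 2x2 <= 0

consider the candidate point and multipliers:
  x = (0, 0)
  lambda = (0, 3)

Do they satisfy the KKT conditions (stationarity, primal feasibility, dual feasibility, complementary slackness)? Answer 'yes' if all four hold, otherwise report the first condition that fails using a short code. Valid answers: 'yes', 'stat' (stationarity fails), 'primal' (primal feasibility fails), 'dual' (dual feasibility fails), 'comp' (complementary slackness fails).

Gradient of f: grad f(x) = Q x + c = (-6, 3)
Constraint values g_i(x) = a_i^T x - b_i:
  g_1((0, 0)) = -1
  g_2((0, 0)) = 0
Stationarity residual: grad f(x) + sum_i lambda_i a_i = (-3, -3)
  -> stationarity FAILS
Primal feasibility (all g_i <= 0): OK
Dual feasibility (all lambda_i >= 0): OK
Complementary slackness (lambda_i * g_i(x) = 0 for all i): OK

Verdict: the first failing condition is stationarity -> stat.

stat


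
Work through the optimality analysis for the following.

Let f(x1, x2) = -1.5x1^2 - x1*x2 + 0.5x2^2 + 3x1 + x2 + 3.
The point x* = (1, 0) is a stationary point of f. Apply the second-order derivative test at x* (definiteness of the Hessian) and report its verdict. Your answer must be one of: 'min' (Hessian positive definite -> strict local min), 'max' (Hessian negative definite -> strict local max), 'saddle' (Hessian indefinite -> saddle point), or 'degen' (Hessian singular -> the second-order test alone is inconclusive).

Compute the Hessian H = grad^2 f:
  H = [[-3, -1], [-1, 1]]
Verify stationarity: grad f(x*) = H x* + g = (0, 0).
Eigenvalues of H: -3.2361, 1.2361.
Eigenvalues have mixed signs, so H is indefinite -> x* is a saddle point.

saddle


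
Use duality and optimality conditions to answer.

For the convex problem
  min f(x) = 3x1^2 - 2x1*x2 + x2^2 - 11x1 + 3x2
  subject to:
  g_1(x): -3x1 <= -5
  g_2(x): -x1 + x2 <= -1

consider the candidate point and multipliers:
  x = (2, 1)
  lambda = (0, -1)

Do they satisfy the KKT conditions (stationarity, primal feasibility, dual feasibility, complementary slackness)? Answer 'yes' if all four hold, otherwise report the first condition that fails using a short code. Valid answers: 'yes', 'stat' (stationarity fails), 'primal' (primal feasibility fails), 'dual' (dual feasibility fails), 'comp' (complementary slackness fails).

Gradient of f: grad f(x) = Q x + c = (-1, 1)
Constraint values g_i(x) = a_i^T x - b_i:
  g_1((2, 1)) = -1
  g_2((2, 1)) = 0
Stationarity residual: grad f(x) + sum_i lambda_i a_i = (0, 0)
  -> stationarity OK
Primal feasibility (all g_i <= 0): OK
Dual feasibility (all lambda_i >= 0): FAILS
Complementary slackness (lambda_i * g_i(x) = 0 for all i): OK

Verdict: the first failing condition is dual_feasibility -> dual.

dual


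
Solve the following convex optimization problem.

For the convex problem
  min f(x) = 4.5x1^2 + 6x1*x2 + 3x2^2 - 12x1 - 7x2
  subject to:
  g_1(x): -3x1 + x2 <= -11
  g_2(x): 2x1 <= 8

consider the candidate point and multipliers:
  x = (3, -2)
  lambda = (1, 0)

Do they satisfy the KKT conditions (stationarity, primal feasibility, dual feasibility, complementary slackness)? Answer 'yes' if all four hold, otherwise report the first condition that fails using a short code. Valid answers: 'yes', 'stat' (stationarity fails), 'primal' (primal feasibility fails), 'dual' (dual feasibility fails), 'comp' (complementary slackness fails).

Gradient of f: grad f(x) = Q x + c = (3, -1)
Constraint values g_i(x) = a_i^T x - b_i:
  g_1((3, -2)) = 0
  g_2((3, -2)) = -2
Stationarity residual: grad f(x) + sum_i lambda_i a_i = (0, 0)
  -> stationarity OK
Primal feasibility (all g_i <= 0): OK
Dual feasibility (all lambda_i >= 0): OK
Complementary slackness (lambda_i * g_i(x) = 0 for all i): OK

Verdict: yes, KKT holds.

yes


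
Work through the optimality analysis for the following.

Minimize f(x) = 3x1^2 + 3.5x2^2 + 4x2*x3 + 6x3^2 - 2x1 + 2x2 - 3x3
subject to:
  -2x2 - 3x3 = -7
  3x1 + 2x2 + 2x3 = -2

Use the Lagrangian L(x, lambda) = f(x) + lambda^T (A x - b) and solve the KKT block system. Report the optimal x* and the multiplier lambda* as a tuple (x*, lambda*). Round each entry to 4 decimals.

Form the Lagrangian:
  L(x, lambda) = (1/2) x^T Q x + c^T x + lambda^T (A x - b)
Stationarity (grad_x L = 0): Q x + c + A^T lambda = 0.
Primal feasibility: A x = b.

This gives the KKT block system:
  [ Q   A^T ] [ x     ]   [-c ]
  [ A    0  ] [ lambda ] = [ b ]

Solving the linear system:
  x*      = (-2.2809, 0.264, 2.1574)
  lambda* = (11.467, 5.2284)
  f(x*)   = 44.6717

x* = (-2.2809, 0.264, 2.1574), lambda* = (11.467, 5.2284)


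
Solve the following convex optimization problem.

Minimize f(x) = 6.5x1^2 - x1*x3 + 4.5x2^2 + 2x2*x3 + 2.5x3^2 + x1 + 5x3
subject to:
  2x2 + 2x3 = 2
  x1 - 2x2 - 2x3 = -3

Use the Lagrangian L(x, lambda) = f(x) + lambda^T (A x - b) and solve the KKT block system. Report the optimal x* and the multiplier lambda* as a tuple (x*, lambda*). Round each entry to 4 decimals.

Form the Lagrangian:
  L(x, lambda) = (1/2) x^T Q x + c^T x + lambda^T (A x - b)
Stationarity (grad_x L = 0): Q x + c + A^T lambda = 0.
Primal feasibility: A x = b.

This gives the KKT block system:
  [ Q   A^T ] [ x     ]   [-c ]
  [ A    0  ] [ lambda ] = [ b ]

Solving the linear system:
  x*      = (-1, 0.9, 0.1)
  lambda* = (7.95, 12.1)
  f(x*)   = 9.95

x* = (-1, 0.9, 0.1), lambda* = (7.95, 12.1)


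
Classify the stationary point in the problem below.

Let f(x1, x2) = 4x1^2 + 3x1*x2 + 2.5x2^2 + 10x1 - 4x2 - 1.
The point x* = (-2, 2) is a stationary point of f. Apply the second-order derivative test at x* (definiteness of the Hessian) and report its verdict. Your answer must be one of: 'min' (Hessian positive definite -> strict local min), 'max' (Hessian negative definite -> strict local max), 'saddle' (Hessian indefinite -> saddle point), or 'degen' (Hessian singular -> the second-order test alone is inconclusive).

Compute the Hessian H = grad^2 f:
  H = [[8, 3], [3, 5]]
Verify stationarity: grad f(x*) = H x* + g = (0, 0).
Eigenvalues of H: 3.1459, 9.8541.
Both eigenvalues > 0, so H is positive definite -> x* is a strict local min.

min


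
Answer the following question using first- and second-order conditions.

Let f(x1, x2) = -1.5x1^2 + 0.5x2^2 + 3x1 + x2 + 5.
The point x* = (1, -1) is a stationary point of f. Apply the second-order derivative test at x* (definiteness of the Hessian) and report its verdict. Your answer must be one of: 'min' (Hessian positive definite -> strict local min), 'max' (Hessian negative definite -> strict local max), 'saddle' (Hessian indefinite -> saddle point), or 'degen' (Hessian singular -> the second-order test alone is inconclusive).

Compute the Hessian H = grad^2 f:
  H = [[-3, 0], [0, 1]]
Verify stationarity: grad f(x*) = H x* + g = (0, 0).
Eigenvalues of H: -3, 1.
Eigenvalues have mixed signs, so H is indefinite -> x* is a saddle point.

saddle


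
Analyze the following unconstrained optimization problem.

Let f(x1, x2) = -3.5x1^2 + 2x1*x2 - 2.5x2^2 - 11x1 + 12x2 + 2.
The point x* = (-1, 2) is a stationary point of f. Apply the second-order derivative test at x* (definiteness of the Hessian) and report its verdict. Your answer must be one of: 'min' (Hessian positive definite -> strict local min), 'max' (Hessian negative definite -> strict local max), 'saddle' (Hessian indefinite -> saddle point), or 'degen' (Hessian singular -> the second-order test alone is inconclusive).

Compute the Hessian H = grad^2 f:
  H = [[-7, 2], [2, -5]]
Verify stationarity: grad f(x*) = H x* + g = (0, 0).
Eigenvalues of H: -8.2361, -3.7639.
Both eigenvalues < 0, so H is negative definite -> x* is a strict local max.

max


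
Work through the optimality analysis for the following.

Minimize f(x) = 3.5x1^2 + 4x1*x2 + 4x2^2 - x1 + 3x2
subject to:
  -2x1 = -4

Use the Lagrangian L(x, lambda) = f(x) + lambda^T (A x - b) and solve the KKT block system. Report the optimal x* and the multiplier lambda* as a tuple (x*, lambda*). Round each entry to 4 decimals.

Form the Lagrangian:
  L(x, lambda) = (1/2) x^T Q x + c^T x + lambda^T (A x - b)
Stationarity (grad_x L = 0): Q x + c + A^T lambda = 0.
Primal feasibility: A x = b.

This gives the KKT block system:
  [ Q   A^T ] [ x     ]   [-c ]
  [ A    0  ] [ lambda ] = [ b ]

Solving the linear system:
  x*      = (2, -1.375)
  lambda* = (3.75)
  f(x*)   = 4.4375

x* = (2, -1.375), lambda* = (3.75)


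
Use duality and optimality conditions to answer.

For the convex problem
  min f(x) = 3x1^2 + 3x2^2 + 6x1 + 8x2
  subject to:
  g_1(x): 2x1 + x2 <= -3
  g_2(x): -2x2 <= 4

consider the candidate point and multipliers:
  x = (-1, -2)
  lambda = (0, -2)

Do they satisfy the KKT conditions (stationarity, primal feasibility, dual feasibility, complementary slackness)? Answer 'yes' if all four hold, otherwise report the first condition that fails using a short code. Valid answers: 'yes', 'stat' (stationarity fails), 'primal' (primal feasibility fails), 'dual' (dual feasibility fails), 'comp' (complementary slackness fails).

Gradient of f: grad f(x) = Q x + c = (0, -4)
Constraint values g_i(x) = a_i^T x - b_i:
  g_1((-1, -2)) = -1
  g_2((-1, -2)) = 0
Stationarity residual: grad f(x) + sum_i lambda_i a_i = (0, 0)
  -> stationarity OK
Primal feasibility (all g_i <= 0): OK
Dual feasibility (all lambda_i >= 0): FAILS
Complementary slackness (lambda_i * g_i(x) = 0 for all i): OK

Verdict: the first failing condition is dual_feasibility -> dual.

dual


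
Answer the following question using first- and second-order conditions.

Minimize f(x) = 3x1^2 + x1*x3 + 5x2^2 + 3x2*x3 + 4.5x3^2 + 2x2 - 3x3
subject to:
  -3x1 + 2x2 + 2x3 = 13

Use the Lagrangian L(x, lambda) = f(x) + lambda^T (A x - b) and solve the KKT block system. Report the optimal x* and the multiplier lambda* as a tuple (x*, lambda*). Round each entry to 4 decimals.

Form the Lagrangian:
  L(x, lambda) = (1/2) x^T Q x + c^T x + lambda^T (A x - b)
Stationarity (grad_x L = 0): Q x + c + A^T lambda = 0.
Primal feasibility: A x = b.

This gives the KKT block system:
  [ Q   A^T ] [ x     ]   [-c ]
  [ A    0  ] [ lambda ] = [ b ]

Solving the linear system:
  x*      = (-2.95, 0.3461, 1.7288)
  lambda* = (-5.3238)
  f(x*)   = 32.3577

x* = (-2.95, 0.3461, 1.7288), lambda* = (-5.3238)


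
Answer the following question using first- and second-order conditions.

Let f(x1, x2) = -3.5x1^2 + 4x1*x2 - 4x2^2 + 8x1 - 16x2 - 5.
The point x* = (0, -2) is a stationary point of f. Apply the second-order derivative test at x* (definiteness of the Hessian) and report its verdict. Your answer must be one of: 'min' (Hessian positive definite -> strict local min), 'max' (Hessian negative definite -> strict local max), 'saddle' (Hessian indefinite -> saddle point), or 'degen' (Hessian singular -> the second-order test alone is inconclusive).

Compute the Hessian H = grad^2 f:
  H = [[-7, 4], [4, -8]]
Verify stationarity: grad f(x*) = H x* + g = (0, 0).
Eigenvalues of H: -11.5311, -3.4689.
Both eigenvalues < 0, so H is negative definite -> x* is a strict local max.

max


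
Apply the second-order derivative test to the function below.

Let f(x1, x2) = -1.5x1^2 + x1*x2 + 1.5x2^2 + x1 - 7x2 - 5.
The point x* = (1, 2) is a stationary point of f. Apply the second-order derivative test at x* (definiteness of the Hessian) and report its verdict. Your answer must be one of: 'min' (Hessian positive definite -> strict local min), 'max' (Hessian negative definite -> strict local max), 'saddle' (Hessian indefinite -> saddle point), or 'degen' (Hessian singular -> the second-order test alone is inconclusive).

Compute the Hessian H = grad^2 f:
  H = [[-3, 1], [1, 3]]
Verify stationarity: grad f(x*) = H x* + g = (0, 0).
Eigenvalues of H: -3.1623, 3.1623.
Eigenvalues have mixed signs, so H is indefinite -> x* is a saddle point.

saddle


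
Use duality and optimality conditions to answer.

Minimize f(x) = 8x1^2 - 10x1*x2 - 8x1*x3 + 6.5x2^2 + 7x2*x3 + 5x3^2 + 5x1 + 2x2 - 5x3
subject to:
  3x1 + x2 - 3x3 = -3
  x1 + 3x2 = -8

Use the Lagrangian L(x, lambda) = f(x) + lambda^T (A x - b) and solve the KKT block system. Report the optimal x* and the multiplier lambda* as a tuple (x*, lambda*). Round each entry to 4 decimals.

Form the Lagrangian:
  L(x, lambda) = (1/2) x^T Q x + c^T x + lambda^T (A x - b)
Stationarity (grad_x L = 0): Q x + c + A^T lambda = 0.
Primal feasibility: A x = b.

This gives the KKT block system:
  [ Q   A^T ] [ x     ]   [-c ]
  [ A    0  ] [ lambda ] = [ b ]

Solving the linear system:
  x*      = (-1.5656, -2.1448, -1.2805)
  lambda* = (-6.7647, 8.6516)
  f(x*)   = 21.6018

x* = (-1.5656, -2.1448, -1.2805), lambda* = (-6.7647, 8.6516)


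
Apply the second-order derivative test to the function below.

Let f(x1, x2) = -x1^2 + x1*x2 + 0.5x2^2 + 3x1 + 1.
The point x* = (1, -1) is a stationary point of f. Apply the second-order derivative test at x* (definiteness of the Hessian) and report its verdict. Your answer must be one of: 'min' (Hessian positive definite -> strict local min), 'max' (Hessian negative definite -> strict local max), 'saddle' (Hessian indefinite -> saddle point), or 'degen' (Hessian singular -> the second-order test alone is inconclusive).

Compute the Hessian H = grad^2 f:
  H = [[-2, 1], [1, 1]]
Verify stationarity: grad f(x*) = H x* + g = (0, 0).
Eigenvalues of H: -2.3028, 1.3028.
Eigenvalues have mixed signs, so H is indefinite -> x* is a saddle point.

saddle


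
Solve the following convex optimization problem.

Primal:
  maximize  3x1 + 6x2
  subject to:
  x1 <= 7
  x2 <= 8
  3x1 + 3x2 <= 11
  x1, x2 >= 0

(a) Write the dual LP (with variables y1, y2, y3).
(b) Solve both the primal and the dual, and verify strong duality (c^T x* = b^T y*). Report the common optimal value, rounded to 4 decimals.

The standard primal-dual pair for 'max c^T x s.t. A x <= b, x >= 0' is:
  Dual:  min b^T y  s.t.  A^T y >= c,  y >= 0.

So the dual LP is:
  minimize  7y1 + 8y2 + 11y3
  subject to:
    y1 + 3y3 >= 3
    y2 + 3y3 >= 6
    y1, y2, y3 >= 0

Solving the primal: x* = (0, 3.6667).
  primal value c^T x* = 22.
Solving the dual: y* = (0, 0, 2).
  dual value b^T y* = 22.
Strong duality: c^T x* = b^T y*. Confirmed.

22


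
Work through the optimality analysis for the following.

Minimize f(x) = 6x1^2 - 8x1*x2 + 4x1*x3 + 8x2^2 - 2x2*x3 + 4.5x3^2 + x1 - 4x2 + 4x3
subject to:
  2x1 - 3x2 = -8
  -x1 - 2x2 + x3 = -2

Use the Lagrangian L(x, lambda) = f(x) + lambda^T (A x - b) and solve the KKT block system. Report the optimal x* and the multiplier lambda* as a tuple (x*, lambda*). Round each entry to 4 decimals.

Form the Lagrangian:
  L(x, lambda) = (1/2) x^T Q x + c^T x + lambda^T (A x - b)
Stationarity (grad_x L = 0): Q x + c + A^T lambda = 0.
Primal feasibility: A x = b.

This gives the KKT block system:
  [ Q   A^T ] [ x     ]   [-c ]
  [ A    0  ] [ lambda ] = [ b ]

Solving the linear system:
  x*      = (-1.1622, 1.8919, 0.6216)
  lambda* = (12.2162, -1.1622)
  f(x*)   = 44.5811

x* = (-1.1622, 1.8919, 0.6216), lambda* = (12.2162, -1.1622)


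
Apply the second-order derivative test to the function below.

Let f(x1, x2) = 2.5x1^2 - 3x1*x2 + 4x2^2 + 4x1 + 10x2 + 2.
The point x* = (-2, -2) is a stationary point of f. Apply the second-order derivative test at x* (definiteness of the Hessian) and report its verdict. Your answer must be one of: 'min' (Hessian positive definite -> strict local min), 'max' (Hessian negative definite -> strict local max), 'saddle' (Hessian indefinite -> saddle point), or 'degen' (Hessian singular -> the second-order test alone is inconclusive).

Compute the Hessian H = grad^2 f:
  H = [[5, -3], [-3, 8]]
Verify stationarity: grad f(x*) = H x* + g = (0, 0).
Eigenvalues of H: 3.1459, 9.8541.
Both eigenvalues > 0, so H is positive definite -> x* is a strict local min.

min


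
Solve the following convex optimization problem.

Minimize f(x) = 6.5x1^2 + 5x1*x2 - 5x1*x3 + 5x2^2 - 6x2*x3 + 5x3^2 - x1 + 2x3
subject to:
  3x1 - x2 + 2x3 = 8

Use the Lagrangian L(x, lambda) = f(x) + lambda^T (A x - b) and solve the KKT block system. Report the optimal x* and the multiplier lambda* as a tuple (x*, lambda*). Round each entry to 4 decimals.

Form the Lagrangian:
  L(x, lambda) = (1/2) x^T Q x + c^T x + lambda^T (A x - b)
Stationarity (grad_x L = 0): Q x + c + A^T lambda = 0.
Primal feasibility: A x = b.

This gives the KKT block system:
  [ Q   A^T ] [ x     ]   [-c ]
  [ A    0  ] [ lambda ] = [ b ]

Solving the linear system:
  x*      = (1.7102, -0.5909, 1.1393)
  lambda* = (-4.1938)
  f(x*)   = 17.0592

x* = (1.7102, -0.5909, 1.1393), lambda* = (-4.1938)


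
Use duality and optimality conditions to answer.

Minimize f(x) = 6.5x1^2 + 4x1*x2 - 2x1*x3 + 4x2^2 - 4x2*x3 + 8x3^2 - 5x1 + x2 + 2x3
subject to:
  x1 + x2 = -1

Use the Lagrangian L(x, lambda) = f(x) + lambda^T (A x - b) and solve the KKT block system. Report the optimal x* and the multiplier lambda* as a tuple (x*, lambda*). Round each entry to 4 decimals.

Form the Lagrangian:
  L(x, lambda) = (1/2) x^T Q x + c^T x + lambda^T (A x - b)
Stationarity (grad_x L = 0): Q x + c + A^T lambda = 0.
Primal feasibility: A x = b.

This gives the KKT block system:
  [ Q   A^T ] [ x     ]   [-c ]
  [ A    0  ] [ lambda ] = [ b ]

Solving the linear system:
  x*      = (0.2157, -1.2157, -0.402)
  lambda* = (6.2549)
  f(x*)   = 1.5784

x* = (0.2157, -1.2157, -0.402), lambda* = (6.2549)


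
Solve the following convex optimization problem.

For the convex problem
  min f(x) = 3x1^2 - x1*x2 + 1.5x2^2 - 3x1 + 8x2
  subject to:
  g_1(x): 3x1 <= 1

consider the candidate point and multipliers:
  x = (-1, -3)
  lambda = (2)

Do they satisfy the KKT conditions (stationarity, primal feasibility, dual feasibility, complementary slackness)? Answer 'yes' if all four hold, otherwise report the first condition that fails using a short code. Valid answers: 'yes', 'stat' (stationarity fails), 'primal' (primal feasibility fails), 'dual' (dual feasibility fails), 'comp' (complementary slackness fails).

Gradient of f: grad f(x) = Q x + c = (-6, 0)
Constraint values g_i(x) = a_i^T x - b_i:
  g_1((-1, -3)) = -4
Stationarity residual: grad f(x) + sum_i lambda_i a_i = (0, 0)
  -> stationarity OK
Primal feasibility (all g_i <= 0): OK
Dual feasibility (all lambda_i >= 0): OK
Complementary slackness (lambda_i * g_i(x) = 0 for all i): FAILS

Verdict: the first failing condition is complementary_slackness -> comp.

comp


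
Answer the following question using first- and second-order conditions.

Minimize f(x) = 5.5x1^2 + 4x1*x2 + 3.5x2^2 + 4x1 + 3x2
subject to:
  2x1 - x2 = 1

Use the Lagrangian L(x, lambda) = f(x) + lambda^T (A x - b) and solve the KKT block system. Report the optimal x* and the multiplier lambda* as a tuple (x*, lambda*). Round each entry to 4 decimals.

Form the Lagrangian:
  L(x, lambda) = (1/2) x^T Q x + c^T x + lambda^T (A x - b)
Stationarity (grad_x L = 0): Q x + c + A^T lambda = 0.
Primal feasibility: A x = b.

This gives the KKT block system:
  [ Q   A^T ] [ x     ]   [-c ]
  [ A    0  ] [ lambda ] = [ b ]

Solving the linear system:
  x*      = (0.1455, -0.7091)
  lambda* = (-1.3818)
  f(x*)   = -0.0818

x* = (0.1455, -0.7091), lambda* = (-1.3818)


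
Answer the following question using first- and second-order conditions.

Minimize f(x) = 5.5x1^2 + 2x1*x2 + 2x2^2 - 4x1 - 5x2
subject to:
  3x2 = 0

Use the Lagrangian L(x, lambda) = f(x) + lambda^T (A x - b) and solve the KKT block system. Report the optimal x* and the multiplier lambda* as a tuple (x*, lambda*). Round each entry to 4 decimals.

Form the Lagrangian:
  L(x, lambda) = (1/2) x^T Q x + c^T x + lambda^T (A x - b)
Stationarity (grad_x L = 0): Q x + c + A^T lambda = 0.
Primal feasibility: A x = b.

This gives the KKT block system:
  [ Q   A^T ] [ x     ]   [-c ]
  [ A    0  ] [ lambda ] = [ b ]

Solving the linear system:
  x*      = (0.3636, 0)
  lambda* = (1.4242)
  f(x*)   = -0.7273

x* = (0.3636, 0), lambda* = (1.4242)
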